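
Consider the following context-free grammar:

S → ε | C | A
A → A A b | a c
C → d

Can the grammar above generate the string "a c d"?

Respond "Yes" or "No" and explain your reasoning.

No - no valid derivation exists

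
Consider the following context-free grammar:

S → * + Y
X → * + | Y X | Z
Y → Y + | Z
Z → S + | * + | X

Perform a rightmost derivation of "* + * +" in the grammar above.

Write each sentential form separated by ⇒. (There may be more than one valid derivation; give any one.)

S ⇒ * + Y ⇒ * + Z ⇒ * + * +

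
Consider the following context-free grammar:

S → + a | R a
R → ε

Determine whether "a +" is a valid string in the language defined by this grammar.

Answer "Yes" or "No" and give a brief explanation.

No - no valid derivation exists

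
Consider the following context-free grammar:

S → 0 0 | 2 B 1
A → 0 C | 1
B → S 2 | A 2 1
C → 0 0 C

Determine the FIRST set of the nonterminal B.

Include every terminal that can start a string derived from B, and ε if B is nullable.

We compute FIRST(B) using the standard algorithm.
FIRST(A) = {0, 1}
FIRST(B) = {0, 1, 2}
FIRST(C) = {0}
FIRST(S) = {0, 2}
Therefore, FIRST(B) = {0, 1, 2}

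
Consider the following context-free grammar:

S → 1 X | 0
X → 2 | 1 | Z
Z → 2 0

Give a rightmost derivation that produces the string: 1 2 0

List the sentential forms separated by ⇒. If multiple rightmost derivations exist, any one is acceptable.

S ⇒ 1 X ⇒ 1 Z ⇒ 1 2 0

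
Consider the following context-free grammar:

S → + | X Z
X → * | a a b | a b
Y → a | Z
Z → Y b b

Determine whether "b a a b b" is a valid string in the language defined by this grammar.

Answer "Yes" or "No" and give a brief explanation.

No - no valid derivation exists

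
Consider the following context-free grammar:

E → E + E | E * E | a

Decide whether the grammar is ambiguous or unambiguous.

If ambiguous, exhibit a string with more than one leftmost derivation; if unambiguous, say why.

Ambiguous - the string 'a + a * a * a * a' has two distinct leftmost derivations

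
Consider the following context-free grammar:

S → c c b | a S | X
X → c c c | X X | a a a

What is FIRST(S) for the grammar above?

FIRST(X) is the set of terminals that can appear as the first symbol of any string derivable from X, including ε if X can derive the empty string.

We compute FIRST(S) using the standard algorithm.
FIRST(S) = {a, c}
FIRST(X) = {a, c}
Therefore, FIRST(S) = {a, c}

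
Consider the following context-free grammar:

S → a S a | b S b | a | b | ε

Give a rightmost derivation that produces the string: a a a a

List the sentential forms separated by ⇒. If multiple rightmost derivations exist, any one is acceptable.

S ⇒ a S a ⇒ a a S a a ⇒ a a a a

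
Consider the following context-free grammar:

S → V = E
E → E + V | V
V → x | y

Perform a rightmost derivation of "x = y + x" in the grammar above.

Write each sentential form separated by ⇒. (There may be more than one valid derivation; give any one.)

S ⇒ V = E ⇒ V = E + V ⇒ V = E + x ⇒ V = V + x ⇒ V = y + x ⇒ x = y + x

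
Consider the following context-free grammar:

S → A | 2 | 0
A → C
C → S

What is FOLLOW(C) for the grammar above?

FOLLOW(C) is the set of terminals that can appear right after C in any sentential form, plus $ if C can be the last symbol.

We compute FOLLOW(C) using the standard algorithm.
FOLLOW(S) starts with {$}.
FIRST(A) = {0, 2}
FIRST(C) = {0, 2}
FIRST(S) = {0, 2}
FOLLOW(A) = {$}
FOLLOW(C) = {$}
FOLLOW(S) = {$}
Therefore, FOLLOW(C) = {$}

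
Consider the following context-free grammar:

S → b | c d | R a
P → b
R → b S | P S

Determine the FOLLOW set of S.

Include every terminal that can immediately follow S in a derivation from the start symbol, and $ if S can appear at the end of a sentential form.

We compute FOLLOW(S) using the standard algorithm.
FOLLOW(S) starts with {$}.
FIRST(P) = {b}
FIRST(R) = {b}
FIRST(S) = {b, c}
FOLLOW(P) = {b, c}
FOLLOW(R) = {a}
FOLLOW(S) = {$, a}
Therefore, FOLLOW(S) = {$, a}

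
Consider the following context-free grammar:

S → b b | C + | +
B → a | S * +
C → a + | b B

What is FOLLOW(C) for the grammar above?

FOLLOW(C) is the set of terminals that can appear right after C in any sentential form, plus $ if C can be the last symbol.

We compute FOLLOW(C) using the standard algorithm.
FOLLOW(S) starts with {$}.
FIRST(B) = {+, a, b}
FIRST(C) = {a, b}
FIRST(S) = {+, a, b}
FOLLOW(B) = {+}
FOLLOW(C) = {+}
FOLLOW(S) = {$, *}
Therefore, FOLLOW(C) = {+}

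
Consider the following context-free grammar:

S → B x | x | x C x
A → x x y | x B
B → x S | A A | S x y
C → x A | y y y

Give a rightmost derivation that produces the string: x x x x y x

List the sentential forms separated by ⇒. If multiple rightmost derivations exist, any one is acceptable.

S ⇒ x C x ⇒ x x A x ⇒ x x x x y x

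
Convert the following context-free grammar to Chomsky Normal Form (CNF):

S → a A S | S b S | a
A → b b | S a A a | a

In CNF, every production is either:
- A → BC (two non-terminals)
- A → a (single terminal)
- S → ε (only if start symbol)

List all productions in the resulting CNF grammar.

TA → a; TB → b; S → a; A → a; S → TA X0; X0 → A S; S → S X1; X1 → TB S; A → TB TB; A → S X2; X2 → TA X3; X3 → A TA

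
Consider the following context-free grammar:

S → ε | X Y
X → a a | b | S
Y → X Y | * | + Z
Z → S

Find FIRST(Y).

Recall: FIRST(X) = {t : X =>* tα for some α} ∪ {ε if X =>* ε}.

We compute FIRST(Y) using the standard algorithm.
FIRST(S) = {*, +, a, b, ε}
FIRST(X) = {*, +, a, b, ε}
FIRST(Y) = {*, +, a, b}
FIRST(Z) = {*, +, a, b, ε}
Therefore, FIRST(Y) = {*, +, a, b}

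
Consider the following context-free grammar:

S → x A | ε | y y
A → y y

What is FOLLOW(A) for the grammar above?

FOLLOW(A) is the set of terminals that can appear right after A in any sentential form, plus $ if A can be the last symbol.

We compute FOLLOW(A) using the standard algorithm.
FOLLOW(S) starts with {$}.
FIRST(A) = {y}
FIRST(S) = {x, y, ε}
FOLLOW(A) = {$}
FOLLOW(S) = {$}
Therefore, FOLLOW(A) = {$}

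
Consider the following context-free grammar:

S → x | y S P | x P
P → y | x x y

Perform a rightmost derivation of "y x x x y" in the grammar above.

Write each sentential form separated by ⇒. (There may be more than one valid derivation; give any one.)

S ⇒ y S P ⇒ y S x x y ⇒ y x x x y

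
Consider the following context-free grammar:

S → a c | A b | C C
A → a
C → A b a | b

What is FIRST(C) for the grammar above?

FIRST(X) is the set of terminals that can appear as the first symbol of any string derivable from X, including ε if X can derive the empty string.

We compute FIRST(C) using the standard algorithm.
FIRST(A) = {a}
FIRST(C) = {a, b}
FIRST(S) = {a, b}
Therefore, FIRST(C) = {a, b}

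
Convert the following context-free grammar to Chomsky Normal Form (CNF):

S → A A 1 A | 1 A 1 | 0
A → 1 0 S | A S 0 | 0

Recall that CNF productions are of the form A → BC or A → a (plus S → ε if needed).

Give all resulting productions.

T1 → 1; S → 0; T0 → 0; A → 0; S → A X0; X0 → A X1; X1 → T1 A; S → T1 X2; X2 → A T1; A → T1 X3; X3 → T0 S; A → A X4; X4 → S T0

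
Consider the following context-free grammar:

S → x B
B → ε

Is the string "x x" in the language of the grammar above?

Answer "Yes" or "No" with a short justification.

No - no valid derivation exists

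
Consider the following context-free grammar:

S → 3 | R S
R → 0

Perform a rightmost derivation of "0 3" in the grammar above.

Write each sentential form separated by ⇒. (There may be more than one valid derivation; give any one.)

S ⇒ R S ⇒ R 3 ⇒ 0 3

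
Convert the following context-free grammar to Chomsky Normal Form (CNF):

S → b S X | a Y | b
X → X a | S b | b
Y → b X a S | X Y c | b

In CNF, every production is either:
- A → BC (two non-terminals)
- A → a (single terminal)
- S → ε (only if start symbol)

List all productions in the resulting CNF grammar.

TB → b; TA → a; S → b; X → b; TC → c; Y → b; S → TB X0; X0 → S X; S → TA Y; X → X TA; X → S TB; Y → TB X1; X1 → X X2; X2 → TA S; Y → X X3; X3 → Y TC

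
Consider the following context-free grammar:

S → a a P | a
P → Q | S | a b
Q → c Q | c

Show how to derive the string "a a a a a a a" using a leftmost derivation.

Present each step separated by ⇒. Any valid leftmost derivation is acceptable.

S ⇒ a a P ⇒ a a S ⇒ a a a a P ⇒ a a a a S ⇒ a a a a a a P ⇒ a a a a a a S ⇒ a a a a a a a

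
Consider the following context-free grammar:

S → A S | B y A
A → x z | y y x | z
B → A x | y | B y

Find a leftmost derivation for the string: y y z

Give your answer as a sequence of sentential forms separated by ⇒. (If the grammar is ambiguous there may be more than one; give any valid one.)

S ⇒ B y A ⇒ y y A ⇒ y y z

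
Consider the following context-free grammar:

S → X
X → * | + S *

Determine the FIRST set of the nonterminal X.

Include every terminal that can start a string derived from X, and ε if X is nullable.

We compute FIRST(X) using the standard algorithm.
FIRST(S) = {*, +}
FIRST(X) = {*, +}
Therefore, FIRST(X) = {*, +}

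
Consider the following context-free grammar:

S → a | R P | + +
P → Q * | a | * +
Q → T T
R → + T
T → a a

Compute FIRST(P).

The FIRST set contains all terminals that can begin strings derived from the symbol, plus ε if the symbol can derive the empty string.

We compute FIRST(P) using the standard algorithm.
FIRST(P) = {*, a}
FIRST(Q) = {a}
FIRST(R) = {+}
FIRST(S) = {+, a}
FIRST(T) = {a}
Therefore, FIRST(P) = {*, a}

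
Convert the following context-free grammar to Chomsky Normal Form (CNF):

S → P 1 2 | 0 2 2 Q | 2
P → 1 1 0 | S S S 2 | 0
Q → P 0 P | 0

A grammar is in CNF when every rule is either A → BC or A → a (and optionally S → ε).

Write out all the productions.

T1 → 1; T2 → 2; T0 → 0; S → 2; P → 0; Q → 0; S → P X0; X0 → T1 T2; S → T0 X1; X1 → T2 X2; X2 → T2 Q; P → T1 X3; X3 → T1 T0; P → S X4; X4 → S X5; X5 → S T2; Q → P X6; X6 → T0 P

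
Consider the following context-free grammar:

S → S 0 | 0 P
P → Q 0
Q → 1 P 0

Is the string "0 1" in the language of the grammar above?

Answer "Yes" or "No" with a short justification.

No - no valid derivation exists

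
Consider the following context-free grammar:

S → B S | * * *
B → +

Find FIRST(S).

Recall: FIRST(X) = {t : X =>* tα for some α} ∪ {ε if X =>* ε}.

We compute FIRST(S) using the standard algorithm.
FIRST(B) = {+}
FIRST(S) = {*, +}
Therefore, FIRST(S) = {*, +}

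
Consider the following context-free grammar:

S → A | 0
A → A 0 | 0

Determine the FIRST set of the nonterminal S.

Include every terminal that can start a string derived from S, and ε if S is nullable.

We compute FIRST(S) using the standard algorithm.
FIRST(A) = {0}
FIRST(S) = {0}
Therefore, FIRST(S) = {0}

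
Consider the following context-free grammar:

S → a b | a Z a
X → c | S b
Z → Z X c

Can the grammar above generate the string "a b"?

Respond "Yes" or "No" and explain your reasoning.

Yes - a valid derivation exists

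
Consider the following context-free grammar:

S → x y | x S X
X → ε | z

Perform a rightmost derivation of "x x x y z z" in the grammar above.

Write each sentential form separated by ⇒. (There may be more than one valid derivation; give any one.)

S ⇒ x S X ⇒ x S z ⇒ x x S X z ⇒ x x S z z ⇒ x x x y z z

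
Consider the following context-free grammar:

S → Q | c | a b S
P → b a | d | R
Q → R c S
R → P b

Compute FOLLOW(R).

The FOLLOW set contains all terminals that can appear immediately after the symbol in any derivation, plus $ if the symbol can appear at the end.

We compute FOLLOW(R) using the standard algorithm.
FOLLOW(S) starts with {$}.
FIRST(P) = {b, d}
FIRST(Q) = {b, d}
FIRST(R) = {b, d}
FIRST(S) = {a, b, c, d}
FOLLOW(P) = {b}
FOLLOW(Q) = {$}
FOLLOW(R) = {b, c}
FOLLOW(S) = {$}
Therefore, FOLLOW(R) = {b, c}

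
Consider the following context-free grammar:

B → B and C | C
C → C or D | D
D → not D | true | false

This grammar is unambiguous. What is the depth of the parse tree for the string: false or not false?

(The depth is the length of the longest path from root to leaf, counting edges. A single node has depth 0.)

4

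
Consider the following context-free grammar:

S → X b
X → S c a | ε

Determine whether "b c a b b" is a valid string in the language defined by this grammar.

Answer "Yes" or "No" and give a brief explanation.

No - no valid derivation exists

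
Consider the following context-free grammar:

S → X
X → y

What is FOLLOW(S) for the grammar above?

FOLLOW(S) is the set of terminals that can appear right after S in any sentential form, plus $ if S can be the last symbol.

We compute FOLLOW(S) using the standard algorithm.
FOLLOW(S) starts with {$}.
FIRST(S) = {y}
FIRST(X) = {y}
FOLLOW(S) = {$}
FOLLOW(X) = {$}
Therefore, FOLLOW(S) = {$}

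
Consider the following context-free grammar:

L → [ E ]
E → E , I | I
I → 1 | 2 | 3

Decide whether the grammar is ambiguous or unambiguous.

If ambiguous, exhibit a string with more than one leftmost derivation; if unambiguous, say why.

Unambiguous - every string in the language has a unique leftmost derivation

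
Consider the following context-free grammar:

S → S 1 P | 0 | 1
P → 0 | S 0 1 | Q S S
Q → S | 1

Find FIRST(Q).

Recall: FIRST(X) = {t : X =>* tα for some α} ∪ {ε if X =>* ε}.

We compute FIRST(Q) using the standard algorithm.
FIRST(P) = {0, 1}
FIRST(Q) = {0, 1}
FIRST(S) = {0, 1}
Therefore, FIRST(Q) = {0, 1}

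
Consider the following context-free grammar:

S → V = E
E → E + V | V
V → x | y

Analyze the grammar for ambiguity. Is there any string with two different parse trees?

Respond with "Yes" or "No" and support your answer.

No - the grammar is unambiguous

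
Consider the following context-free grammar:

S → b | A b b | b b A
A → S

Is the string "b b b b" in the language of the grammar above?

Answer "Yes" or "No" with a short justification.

No - no valid derivation exists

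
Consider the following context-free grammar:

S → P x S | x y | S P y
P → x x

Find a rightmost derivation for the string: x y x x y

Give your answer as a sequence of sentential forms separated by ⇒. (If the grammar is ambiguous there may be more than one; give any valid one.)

S ⇒ S P y ⇒ S x x y ⇒ x y x x y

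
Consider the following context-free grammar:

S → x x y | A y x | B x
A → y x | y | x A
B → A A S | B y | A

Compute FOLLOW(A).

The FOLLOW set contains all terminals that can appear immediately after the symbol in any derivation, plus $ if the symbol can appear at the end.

We compute FOLLOW(A) using the standard algorithm.
FOLLOW(S) starts with {$}.
FIRST(A) = {x, y}
FIRST(B) = {x, y}
FIRST(S) = {x, y}
FOLLOW(A) = {x, y}
FOLLOW(B) = {x, y}
FOLLOW(S) = {$, x, y}
Therefore, FOLLOW(A) = {x, y}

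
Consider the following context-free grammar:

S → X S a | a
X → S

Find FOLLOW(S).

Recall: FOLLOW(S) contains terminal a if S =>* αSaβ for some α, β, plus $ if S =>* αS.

We compute FOLLOW(S) using the standard algorithm.
FOLLOW(S) starts with {$}.
FIRST(S) = {a}
FIRST(X) = {a}
FOLLOW(S) = {$, a}
FOLLOW(X) = {a}
Therefore, FOLLOW(S) = {$, a}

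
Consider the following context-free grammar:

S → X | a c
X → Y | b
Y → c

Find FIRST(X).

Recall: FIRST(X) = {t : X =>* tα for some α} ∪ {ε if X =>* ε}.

We compute FIRST(X) using the standard algorithm.
FIRST(S) = {a, b, c}
FIRST(X) = {b, c}
FIRST(Y) = {c}
Therefore, FIRST(X) = {b, c}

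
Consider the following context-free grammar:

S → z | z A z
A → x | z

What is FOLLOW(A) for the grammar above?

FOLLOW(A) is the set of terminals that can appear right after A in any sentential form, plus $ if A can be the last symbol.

We compute FOLLOW(A) using the standard algorithm.
FOLLOW(S) starts with {$}.
FIRST(A) = {x, z}
FIRST(S) = {z}
FOLLOW(A) = {z}
FOLLOW(S) = {$}
Therefore, FOLLOW(A) = {z}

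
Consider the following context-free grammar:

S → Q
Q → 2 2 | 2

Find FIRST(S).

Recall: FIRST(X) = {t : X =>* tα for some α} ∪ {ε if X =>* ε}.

We compute FIRST(S) using the standard algorithm.
FIRST(Q) = {2}
FIRST(S) = {2}
Therefore, FIRST(S) = {2}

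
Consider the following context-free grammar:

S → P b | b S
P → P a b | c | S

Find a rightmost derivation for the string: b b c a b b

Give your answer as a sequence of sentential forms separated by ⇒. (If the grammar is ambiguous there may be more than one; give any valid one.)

S ⇒ b S ⇒ b b S ⇒ b b P b ⇒ b b P a b b ⇒ b b c a b b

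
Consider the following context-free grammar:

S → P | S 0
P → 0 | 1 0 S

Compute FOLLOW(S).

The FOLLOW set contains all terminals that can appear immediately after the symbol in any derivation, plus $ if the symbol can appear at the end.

We compute FOLLOW(S) using the standard algorithm.
FOLLOW(S) starts with {$}.
FIRST(P) = {0, 1}
FIRST(S) = {0, 1}
FOLLOW(P) = {$, 0}
FOLLOW(S) = {$, 0}
Therefore, FOLLOW(S) = {$, 0}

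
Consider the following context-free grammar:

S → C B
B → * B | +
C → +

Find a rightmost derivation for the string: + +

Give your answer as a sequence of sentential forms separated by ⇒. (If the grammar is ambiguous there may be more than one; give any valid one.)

S ⇒ C B ⇒ C + ⇒ + +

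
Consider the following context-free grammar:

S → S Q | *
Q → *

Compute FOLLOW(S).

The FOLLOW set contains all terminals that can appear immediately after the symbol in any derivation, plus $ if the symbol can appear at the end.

We compute FOLLOW(S) using the standard algorithm.
FOLLOW(S) starts with {$}.
FIRST(Q) = {*}
FIRST(S) = {*}
FOLLOW(Q) = {$, *}
FOLLOW(S) = {$, *}
Therefore, FOLLOW(S) = {$, *}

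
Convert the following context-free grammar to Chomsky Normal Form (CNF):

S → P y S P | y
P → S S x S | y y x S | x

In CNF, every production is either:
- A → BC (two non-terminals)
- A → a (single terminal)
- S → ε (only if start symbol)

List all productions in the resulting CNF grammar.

TY → y; S → y; TX → x; P → x; S → P X0; X0 → TY X1; X1 → S P; P → S X2; X2 → S X3; X3 → TX S; P → TY X4; X4 → TY X5; X5 → TX S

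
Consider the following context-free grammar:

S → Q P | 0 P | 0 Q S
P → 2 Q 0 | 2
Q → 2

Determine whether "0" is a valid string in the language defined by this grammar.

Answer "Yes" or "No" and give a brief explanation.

No - no valid derivation exists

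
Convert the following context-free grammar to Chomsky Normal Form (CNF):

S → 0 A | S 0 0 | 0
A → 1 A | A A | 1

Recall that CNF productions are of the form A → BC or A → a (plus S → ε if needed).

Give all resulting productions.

T0 → 0; S → 0; T1 → 1; A → 1; S → T0 A; S → S X0; X0 → T0 T0; A → T1 A; A → A A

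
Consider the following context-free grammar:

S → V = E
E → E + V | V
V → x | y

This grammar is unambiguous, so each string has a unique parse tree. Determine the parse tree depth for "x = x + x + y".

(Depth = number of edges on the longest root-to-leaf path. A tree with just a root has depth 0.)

5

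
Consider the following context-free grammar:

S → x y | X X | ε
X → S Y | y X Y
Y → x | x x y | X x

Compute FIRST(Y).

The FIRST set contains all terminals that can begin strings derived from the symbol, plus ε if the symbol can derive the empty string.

We compute FIRST(Y) using the standard algorithm.
FIRST(S) = {x, y, ε}
FIRST(X) = {x, y}
FIRST(Y) = {x, y}
Therefore, FIRST(Y) = {x, y}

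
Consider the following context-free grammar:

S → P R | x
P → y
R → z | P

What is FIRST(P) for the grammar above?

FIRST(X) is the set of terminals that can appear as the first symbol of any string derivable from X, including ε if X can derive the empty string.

We compute FIRST(P) using the standard algorithm.
FIRST(P) = {y}
FIRST(R) = {y, z}
FIRST(S) = {x, y}
Therefore, FIRST(P) = {y}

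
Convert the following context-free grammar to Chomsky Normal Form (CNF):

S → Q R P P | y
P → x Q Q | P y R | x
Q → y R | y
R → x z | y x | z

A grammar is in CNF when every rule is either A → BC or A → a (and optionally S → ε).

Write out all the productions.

S → y; TX → x; TY → y; P → x; Q → y; TZ → z; R → z; S → Q X0; X0 → R X1; X1 → P P; P → TX X2; X2 → Q Q; P → P X3; X3 → TY R; Q → TY R; R → TX TZ; R → TY TX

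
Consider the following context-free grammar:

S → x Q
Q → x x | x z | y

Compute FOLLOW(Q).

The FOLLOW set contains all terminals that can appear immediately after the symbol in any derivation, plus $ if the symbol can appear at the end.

We compute FOLLOW(Q) using the standard algorithm.
FOLLOW(S) starts with {$}.
FIRST(Q) = {x, y}
FIRST(S) = {x}
FOLLOW(Q) = {$}
FOLLOW(S) = {$}
Therefore, FOLLOW(Q) = {$}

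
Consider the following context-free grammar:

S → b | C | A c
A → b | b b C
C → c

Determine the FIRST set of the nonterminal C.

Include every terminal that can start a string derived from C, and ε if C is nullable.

We compute FIRST(C) using the standard algorithm.
FIRST(A) = {b}
FIRST(C) = {c}
FIRST(S) = {b, c}
Therefore, FIRST(C) = {c}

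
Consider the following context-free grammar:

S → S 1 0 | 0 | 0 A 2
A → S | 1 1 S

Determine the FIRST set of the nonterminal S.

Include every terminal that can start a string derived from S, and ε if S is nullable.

We compute FIRST(S) using the standard algorithm.
FIRST(A) = {0, 1}
FIRST(S) = {0}
Therefore, FIRST(S) = {0}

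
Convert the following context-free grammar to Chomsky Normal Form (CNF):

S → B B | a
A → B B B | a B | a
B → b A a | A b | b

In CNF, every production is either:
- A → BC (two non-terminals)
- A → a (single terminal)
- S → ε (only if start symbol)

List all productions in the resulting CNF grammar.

S → a; TA → a; A → a; TB → b; B → b; S → B B; A → B X0; X0 → B B; A → TA B; B → TB X1; X1 → A TA; B → A TB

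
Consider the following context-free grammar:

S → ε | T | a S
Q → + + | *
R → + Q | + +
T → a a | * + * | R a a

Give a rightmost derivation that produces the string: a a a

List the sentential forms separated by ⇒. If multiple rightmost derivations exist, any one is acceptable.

S ⇒ a S ⇒ a T ⇒ a a a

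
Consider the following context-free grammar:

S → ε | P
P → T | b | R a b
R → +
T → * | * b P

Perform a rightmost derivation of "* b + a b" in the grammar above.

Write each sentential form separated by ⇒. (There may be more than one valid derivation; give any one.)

S ⇒ P ⇒ T ⇒ * b P ⇒ * b R a b ⇒ * b + a b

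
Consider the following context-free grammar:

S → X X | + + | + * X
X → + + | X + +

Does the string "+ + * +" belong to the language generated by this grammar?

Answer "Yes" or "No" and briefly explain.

No - no valid derivation exists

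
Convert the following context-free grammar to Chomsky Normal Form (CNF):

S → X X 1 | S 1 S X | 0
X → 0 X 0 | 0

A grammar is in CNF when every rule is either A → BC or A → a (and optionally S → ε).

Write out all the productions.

T1 → 1; S → 0; T0 → 0; X → 0; S → X X0; X0 → X T1; S → S X1; X1 → T1 X2; X2 → S X; X → T0 X3; X3 → X T0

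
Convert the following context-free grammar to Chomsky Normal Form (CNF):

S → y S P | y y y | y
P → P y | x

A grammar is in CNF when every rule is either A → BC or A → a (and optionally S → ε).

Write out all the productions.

TY → y; S → y; P → x; S → TY X0; X0 → S P; S → TY X1; X1 → TY TY; P → P TY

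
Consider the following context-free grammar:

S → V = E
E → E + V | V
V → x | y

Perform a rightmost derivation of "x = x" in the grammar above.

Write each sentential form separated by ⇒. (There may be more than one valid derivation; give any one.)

S ⇒ V = E ⇒ V = V ⇒ V = x ⇒ x = x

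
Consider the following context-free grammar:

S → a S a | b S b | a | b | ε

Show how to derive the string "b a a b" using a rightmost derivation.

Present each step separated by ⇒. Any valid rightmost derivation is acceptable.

S ⇒ b S b ⇒ b a S a b ⇒ b a a b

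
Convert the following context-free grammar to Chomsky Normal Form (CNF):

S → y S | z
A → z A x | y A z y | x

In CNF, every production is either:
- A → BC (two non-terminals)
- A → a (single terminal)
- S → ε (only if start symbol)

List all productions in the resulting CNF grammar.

TY → y; S → z; TZ → z; TX → x; A → x; S → TY S; A → TZ X0; X0 → A TX; A → TY X1; X1 → A X2; X2 → TZ TY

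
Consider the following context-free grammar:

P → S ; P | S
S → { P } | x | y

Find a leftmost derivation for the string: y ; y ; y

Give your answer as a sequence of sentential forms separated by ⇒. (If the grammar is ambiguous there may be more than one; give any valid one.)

P ⇒ S ; P ⇒ y ; P ⇒ y ; S ; P ⇒ y ; y ; P ⇒ y ; y ; S ⇒ y ; y ; y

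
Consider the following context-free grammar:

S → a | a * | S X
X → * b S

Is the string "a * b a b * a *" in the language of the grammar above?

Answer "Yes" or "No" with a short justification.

No - no valid derivation exists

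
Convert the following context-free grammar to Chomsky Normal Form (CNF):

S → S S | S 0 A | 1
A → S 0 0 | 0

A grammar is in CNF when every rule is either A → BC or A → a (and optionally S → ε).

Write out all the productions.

T0 → 0; S → 1; A → 0; S → S S; S → S X0; X0 → T0 A; A → S X1; X1 → T0 T0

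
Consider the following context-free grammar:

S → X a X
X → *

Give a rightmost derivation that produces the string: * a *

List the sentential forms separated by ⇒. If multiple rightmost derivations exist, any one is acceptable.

S ⇒ X a X ⇒ X a * ⇒ * a *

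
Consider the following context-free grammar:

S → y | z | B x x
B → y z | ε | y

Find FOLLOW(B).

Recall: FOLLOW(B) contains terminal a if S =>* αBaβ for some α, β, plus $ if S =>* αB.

We compute FOLLOW(B) using the standard algorithm.
FOLLOW(S) starts with {$}.
FIRST(B) = {y, ε}
FIRST(S) = {x, y, z}
FOLLOW(B) = {x}
FOLLOW(S) = {$}
Therefore, FOLLOW(B) = {x}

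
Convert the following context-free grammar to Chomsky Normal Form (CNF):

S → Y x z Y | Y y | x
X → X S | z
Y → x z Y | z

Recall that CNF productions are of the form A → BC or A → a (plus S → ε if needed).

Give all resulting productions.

TX → x; TZ → z; TY → y; S → x; X → z; Y → z; S → Y X0; X0 → TX X1; X1 → TZ Y; S → Y TY; X → X S; Y → TX X2; X2 → TZ Y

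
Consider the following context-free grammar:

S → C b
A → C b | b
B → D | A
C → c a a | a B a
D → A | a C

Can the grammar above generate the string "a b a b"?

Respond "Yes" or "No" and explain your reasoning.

Yes - a valid derivation exists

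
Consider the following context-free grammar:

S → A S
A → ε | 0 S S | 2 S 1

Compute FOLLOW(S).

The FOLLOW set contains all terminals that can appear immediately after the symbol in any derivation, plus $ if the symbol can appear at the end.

We compute FOLLOW(S) using the standard algorithm.
FOLLOW(S) starts with {$}.
FIRST(A) = {0, 2, ε}
FIRST(S) = {0, 2}
FOLLOW(A) = {0, 2}
FOLLOW(S) = {$, 0, 1, 2}
Therefore, FOLLOW(S) = {$, 0, 1, 2}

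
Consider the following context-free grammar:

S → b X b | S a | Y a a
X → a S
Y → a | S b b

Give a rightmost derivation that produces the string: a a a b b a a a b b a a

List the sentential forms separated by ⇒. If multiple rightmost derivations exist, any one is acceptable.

S ⇒ Y a a ⇒ S b b a a ⇒ S a b b a a ⇒ Y a a a b b a a ⇒ S b b a a a b b a a ⇒ Y a a b b a a a b b a a ⇒ a a a b b a a a b b a a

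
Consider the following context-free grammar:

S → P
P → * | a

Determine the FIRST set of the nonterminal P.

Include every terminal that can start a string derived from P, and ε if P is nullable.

We compute FIRST(P) using the standard algorithm.
FIRST(P) = {*, a}
FIRST(S) = {*, a}
Therefore, FIRST(P) = {*, a}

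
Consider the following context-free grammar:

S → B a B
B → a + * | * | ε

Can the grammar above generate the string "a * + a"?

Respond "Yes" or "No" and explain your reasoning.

No - no valid derivation exists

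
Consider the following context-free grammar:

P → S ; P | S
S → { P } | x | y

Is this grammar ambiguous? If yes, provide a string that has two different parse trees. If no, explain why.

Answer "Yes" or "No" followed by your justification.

No - the grammar is unambiguous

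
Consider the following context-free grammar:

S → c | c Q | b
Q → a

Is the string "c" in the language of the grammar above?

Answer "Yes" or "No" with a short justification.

Yes - a valid derivation exists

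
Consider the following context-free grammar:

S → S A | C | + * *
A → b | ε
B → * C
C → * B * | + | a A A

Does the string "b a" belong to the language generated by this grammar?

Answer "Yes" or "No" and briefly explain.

No - no valid derivation exists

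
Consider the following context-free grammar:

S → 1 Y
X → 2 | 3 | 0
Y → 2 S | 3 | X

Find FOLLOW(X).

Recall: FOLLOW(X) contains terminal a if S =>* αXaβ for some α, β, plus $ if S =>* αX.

We compute FOLLOW(X) using the standard algorithm.
FOLLOW(S) starts with {$}.
FIRST(S) = {1}
FIRST(X) = {0, 2, 3}
FIRST(Y) = {0, 2, 3}
FOLLOW(S) = {$}
FOLLOW(X) = {$}
FOLLOW(Y) = {$}
Therefore, FOLLOW(X) = {$}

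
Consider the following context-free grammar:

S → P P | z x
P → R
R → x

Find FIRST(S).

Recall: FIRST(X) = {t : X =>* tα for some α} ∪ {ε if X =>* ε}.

We compute FIRST(S) using the standard algorithm.
FIRST(P) = {x}
FIRST(R) = {x}
FIRST(S) = {x, z}
Therefore, FIRST(S) = {x, z}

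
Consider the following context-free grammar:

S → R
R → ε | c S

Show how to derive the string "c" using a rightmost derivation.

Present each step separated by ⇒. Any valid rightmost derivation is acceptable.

S ⇒ R ⇒ c S ⇒ c R ⇒ c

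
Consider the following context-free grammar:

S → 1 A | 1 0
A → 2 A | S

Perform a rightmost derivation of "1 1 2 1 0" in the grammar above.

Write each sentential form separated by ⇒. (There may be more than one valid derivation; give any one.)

S ⇒ 1 A ⇒ 1 S ⇒ 1 1 A ⇒ 1 1 2 A ⇒ 1 1 2 S ⇒ 1 1 2 1 0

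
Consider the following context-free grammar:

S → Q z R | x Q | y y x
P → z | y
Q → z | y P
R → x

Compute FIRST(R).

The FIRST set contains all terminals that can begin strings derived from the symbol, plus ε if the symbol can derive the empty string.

We compute FIRST(R) using the standard algorithm.
FIRST(P) = {y, z}
FIRST(Q) = {y, z}
FIRST(R) = {x}
FIRST(S) = {x, y, z}
Therefore, FIRST(R) = {x}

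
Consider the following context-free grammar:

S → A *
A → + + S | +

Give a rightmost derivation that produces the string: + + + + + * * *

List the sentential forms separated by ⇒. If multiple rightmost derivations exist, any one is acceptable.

S ⇒ A * ⇒ + + S * ⇒ + + A * * ⇒ + + + + S * * ⇒ + + + + A * * * ⇒ + + + + + * * *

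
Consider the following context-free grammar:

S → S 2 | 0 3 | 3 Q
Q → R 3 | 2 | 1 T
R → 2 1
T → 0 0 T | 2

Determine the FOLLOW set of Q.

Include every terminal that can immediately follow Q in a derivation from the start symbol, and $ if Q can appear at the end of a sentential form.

We compute FOLLOW(Q) using the standard algorithm.
FOLLOW(S) starts with {$}.
FIRST(Q) = {1, 2}
FIRST(R) = {2}
FIRST(S) = {0, 3}
FIRST(T) = {0, 2}
FOLLOW(Q) = {$, 2}
FOLLOW(R) = {3}
FOLLOW(S) = {$, 2}
FOLLOW(T) = {$, 2}
Therefore, FOLLOW(Q) = {$, 2}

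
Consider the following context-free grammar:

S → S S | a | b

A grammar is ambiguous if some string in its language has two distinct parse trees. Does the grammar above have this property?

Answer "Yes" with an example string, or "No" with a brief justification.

Yes - the string 'b b a b a a' has two distinct parse trees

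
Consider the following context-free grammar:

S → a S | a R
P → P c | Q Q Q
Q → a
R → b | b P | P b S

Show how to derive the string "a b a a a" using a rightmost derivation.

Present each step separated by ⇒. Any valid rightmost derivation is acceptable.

S ⇒ a R ⇒ a b P ⇒ a b Q Q Q ⇒ a b Q Q a ⇒ a b Q a a ⇒ a b a a a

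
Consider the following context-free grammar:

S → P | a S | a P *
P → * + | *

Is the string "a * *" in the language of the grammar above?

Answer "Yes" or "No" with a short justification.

Yes - a valid derivation exists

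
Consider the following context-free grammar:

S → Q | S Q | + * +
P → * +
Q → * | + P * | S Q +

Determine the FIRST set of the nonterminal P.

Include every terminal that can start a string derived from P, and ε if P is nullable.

We compute FIRST(P) using the standard algorithm.
FIRST(P) = {*}
FIRST(Q) = {*, +}
FIRST(S) = {*, +}
Therefore, FIRST(P) = {*}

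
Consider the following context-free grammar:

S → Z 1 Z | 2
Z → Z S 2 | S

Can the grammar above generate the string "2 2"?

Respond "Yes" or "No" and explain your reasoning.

No - no valid derivation exists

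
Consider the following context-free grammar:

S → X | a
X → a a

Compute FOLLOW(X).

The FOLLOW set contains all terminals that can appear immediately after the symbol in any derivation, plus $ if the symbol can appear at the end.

We compute FOLLOW(X) using the standard algorithm.
FOLLOW(S) starts with {$}.
FIRST(S) = {a}
FIRST(X) = {a}
FOLLOW(S) = {$}
FOLLOW(X) = {$}
Therefore, FOLLOW(X) = {$}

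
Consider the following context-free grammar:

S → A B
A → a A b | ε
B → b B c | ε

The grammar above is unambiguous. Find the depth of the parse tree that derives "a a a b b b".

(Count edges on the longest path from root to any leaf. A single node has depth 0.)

5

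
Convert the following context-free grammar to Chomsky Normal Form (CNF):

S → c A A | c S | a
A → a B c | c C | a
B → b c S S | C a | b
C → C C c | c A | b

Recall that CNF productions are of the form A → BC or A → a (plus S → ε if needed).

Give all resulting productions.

TC → c; S → a; TA → a; A → a; TB → b; B → b; C → b; S → TC X0; X0 → A A; S → TC S; A → TA X1; X1 → B TC; A → TC C; B → TB X2; X2 → TC X3; X3 → S S; B → C TA; C → C X4; X4 → C TC; C → TC A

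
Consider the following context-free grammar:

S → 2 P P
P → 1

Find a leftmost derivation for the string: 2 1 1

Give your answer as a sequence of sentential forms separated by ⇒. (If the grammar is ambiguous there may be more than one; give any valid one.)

S ⇒ 2 P P ⇒ 2 1 P ⇒ 2 1 1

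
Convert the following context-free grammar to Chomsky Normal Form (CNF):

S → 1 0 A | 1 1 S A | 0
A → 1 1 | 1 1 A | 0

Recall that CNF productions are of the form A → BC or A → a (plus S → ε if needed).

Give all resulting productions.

T1 → 1; T0 → 0; S → 0; A → 0; S → T1 X0; X0 → T0 A; S → T1 X1; X1 → T1 X2; X2 → S A; A → T1 T1; A → T1 X3; X3 → T1 A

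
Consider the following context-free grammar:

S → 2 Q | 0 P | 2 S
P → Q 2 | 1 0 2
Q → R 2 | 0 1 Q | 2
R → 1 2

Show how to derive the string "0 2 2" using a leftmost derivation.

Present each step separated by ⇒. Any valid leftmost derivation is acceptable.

S ⇒ 0 P ⇒ 0 Q 2 ⇒ 0 2 2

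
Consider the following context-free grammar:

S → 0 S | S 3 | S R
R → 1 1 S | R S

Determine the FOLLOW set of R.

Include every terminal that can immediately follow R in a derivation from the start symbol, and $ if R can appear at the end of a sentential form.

We compute FOLLOW(R) using the standard algorithm.
FOLLOW(S) starts with {$}.
FIRST(R) = {1}
FIRST(S) = {0}
FOLLOW(R) = {$, 0, 1, 3}
FOLLOW(S) = {$, 0, 1, 3}
Therefore, FOLLOW(R) = {$, 0, 1, 3}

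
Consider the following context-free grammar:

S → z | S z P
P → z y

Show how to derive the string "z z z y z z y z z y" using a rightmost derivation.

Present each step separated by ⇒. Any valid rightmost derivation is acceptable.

S ⇒ S z P ⇒ S z z y ⇒ S z P z z y ⇒ S z z y z z y ⇒ S z P z z y z z y ⇒ S z z y z z y z z y ⇒ z z z y z z y z z y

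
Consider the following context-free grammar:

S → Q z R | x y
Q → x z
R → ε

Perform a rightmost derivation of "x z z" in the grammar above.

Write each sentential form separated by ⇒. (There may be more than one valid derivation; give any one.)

S ⇒ Q z R ⇒ Q z ⇒ x z z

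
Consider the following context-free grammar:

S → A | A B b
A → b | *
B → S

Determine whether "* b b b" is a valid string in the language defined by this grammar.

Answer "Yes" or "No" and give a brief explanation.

No - no valid derivation exists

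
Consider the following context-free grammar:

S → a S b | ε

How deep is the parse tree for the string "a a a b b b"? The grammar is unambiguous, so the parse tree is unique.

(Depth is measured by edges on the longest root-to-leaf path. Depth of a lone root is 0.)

4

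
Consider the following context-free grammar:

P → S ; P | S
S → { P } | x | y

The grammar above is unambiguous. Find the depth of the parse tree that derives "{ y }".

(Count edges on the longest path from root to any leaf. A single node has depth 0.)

4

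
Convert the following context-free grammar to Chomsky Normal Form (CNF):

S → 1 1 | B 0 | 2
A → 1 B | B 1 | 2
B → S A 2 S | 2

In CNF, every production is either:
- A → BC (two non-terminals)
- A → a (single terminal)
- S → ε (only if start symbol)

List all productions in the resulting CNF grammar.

T1 → 1; T0 → 0; S → 2; A → 2; T2 → 2; B → 2; S → T1 T1; S → B T0; A → T1 B; A → B T1; B → S X0; X0 → A X1; X1 → T2 S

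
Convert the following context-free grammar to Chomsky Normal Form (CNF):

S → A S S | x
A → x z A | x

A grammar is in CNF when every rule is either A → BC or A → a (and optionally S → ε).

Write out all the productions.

S → x; TX → x; TZ → z; A → x; S → A X0; X0 → S S; A → TX X1; X1 → TZ A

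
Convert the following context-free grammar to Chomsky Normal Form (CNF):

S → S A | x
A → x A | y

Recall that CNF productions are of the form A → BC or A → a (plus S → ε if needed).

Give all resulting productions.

S → x; TX → x; A → y; S → S A; A → TX A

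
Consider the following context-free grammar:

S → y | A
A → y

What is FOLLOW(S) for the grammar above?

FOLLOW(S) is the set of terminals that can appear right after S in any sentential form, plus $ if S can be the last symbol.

We compute FOLLOW(S) using the standard algorithm.
FOLLOW(S) starts with {$}.
FIRST(A) = {y}
FIRST(S) = {y}
FOLLOW(A) = {$}
FOLLOW(S) = {$}
Therefore, FOLLOW(S) = {$}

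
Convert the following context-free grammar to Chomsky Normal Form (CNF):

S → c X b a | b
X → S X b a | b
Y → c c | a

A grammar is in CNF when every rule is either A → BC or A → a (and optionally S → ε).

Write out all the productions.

TC → c; TB → b; TA → a; S → b; X → b; Y → a; S → TC X0; X0 → X X1; X1 → TB TA; X → S X2; X2 → X X3; X3 → TB TA; Y → TC TC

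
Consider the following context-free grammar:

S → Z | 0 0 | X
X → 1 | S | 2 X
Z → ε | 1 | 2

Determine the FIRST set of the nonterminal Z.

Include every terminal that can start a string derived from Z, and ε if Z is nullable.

We compute FIRST(Z) using the standard algorithm.
FIRST(S) = {0, 1, 2, ε}
FIRST(X) = {0, 1, 2, ε}
FIRST(Z) = {1, 2, ε}
Therefore, FIRST(Z) = {1, 2, ε}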